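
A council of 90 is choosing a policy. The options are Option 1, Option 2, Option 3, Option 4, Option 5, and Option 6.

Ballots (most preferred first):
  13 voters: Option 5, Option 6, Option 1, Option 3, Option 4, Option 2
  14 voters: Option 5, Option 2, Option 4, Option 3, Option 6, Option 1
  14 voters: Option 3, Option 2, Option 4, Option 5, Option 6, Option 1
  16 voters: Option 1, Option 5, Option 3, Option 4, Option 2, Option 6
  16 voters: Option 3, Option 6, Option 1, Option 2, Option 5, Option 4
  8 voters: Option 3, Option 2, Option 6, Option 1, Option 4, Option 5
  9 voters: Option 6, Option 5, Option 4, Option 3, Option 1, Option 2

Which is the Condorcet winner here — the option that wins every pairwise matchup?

Option 5 vs Option 1: 50–40
Option 5 vs Option 2: 52–38
Option 5 vs Option 3: 52–38
Option 5 vs Option 4: 68–22
Option 5 vs Option 6: 57–33
Option 5 beats every other option.

Option 5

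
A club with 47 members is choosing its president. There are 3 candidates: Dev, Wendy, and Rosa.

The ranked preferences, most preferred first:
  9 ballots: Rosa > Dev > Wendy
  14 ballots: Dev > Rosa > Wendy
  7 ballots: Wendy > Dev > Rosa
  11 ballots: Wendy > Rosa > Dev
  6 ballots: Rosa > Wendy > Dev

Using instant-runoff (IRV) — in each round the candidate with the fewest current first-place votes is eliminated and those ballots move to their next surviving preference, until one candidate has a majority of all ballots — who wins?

Round 1: Dev 14, Wendy 18, Rosa 15. Dev eliminated.
Round 2: Wendy 18, Rosa 29. Rosa has a majority (≥24).

Rosa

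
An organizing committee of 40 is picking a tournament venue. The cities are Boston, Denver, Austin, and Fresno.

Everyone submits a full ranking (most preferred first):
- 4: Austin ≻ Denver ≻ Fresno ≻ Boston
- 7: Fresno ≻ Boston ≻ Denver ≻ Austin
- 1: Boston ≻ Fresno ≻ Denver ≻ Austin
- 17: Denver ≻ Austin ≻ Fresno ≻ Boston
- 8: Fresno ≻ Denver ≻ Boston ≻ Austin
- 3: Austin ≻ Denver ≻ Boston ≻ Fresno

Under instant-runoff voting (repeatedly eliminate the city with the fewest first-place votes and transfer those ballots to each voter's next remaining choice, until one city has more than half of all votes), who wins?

Round 1: Boston 1, Denver 17, Austin 7, Fresno 15. Boston eliminated.
Round 2: Denver 17, Austin 7, Fresno 16. Austin eliminated.
Round 3: Denver 24, Fresno 16. Denver has a majority (≥21).

Denver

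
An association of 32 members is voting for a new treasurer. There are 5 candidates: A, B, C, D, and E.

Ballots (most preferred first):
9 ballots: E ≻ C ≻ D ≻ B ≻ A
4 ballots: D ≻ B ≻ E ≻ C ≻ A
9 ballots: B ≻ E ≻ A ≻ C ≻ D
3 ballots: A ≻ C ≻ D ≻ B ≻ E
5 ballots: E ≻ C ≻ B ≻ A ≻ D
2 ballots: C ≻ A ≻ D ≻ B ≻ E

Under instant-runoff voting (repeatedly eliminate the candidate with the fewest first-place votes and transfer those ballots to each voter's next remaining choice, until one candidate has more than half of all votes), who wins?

Round 1: A 3, B 9, C 2, D 4, E 14. C eliminated.
Round 2: A 5, B 9, D 4, E 14. D eliminated.
Round 3: A 5, B 13, E 14. A eliminated.
Round 4: B 18, E 14. B has a majority (≥17).

B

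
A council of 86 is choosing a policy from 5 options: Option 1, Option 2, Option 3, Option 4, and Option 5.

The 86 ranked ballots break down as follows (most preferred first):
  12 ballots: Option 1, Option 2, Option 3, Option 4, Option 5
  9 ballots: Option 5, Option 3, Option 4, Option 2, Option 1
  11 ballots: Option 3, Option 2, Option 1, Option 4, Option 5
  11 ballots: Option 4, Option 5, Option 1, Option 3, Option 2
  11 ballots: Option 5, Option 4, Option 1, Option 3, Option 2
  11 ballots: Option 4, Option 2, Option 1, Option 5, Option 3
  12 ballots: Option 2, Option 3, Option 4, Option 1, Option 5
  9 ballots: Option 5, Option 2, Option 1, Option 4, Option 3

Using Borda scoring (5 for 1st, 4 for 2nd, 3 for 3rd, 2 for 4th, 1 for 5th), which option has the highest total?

Option 1: 12×5 + 9×1 + 11×3 + 11×3 + 11×3 + 11×3 + 12×2 + 9×3 = 252
Option 2: 12×4 + 9×2 + 11×4 + 11×1 + 11×1 + 11×4 + 12×5 + 9×4 = 272
Option 3: 12×3 + 9×4 + 11×5 + 11×2 + 11×2 + 11×1 + 12×4 + 9×1 = 239
Option 4: 12×2 + 9×3 + 11×2 + 11×5 + 11×4 + 11×5 + 12×3 + 9×2 = 281
Option 5: 12×1 + 9×5 + 11×1 + 11×4 + 11×5 + 11×2 + 12×1 + 9×5 = 246

Option 4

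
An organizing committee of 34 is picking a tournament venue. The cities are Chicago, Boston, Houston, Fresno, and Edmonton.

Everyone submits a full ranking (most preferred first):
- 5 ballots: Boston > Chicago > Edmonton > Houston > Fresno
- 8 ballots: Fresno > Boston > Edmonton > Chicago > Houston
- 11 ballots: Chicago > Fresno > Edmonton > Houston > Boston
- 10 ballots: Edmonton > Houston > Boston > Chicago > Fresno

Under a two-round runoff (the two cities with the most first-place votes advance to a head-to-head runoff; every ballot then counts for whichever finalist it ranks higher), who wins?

Edmonton

Round 1 first-place votes: Chicago 11, Boston 5, Houston 0, Fresno 8, Edmonton 10. Chicago and Edmonton advance.
Runoff: Chicago is ranked above Edmonton on 16 ballots, Edmonton above Chicago on 18.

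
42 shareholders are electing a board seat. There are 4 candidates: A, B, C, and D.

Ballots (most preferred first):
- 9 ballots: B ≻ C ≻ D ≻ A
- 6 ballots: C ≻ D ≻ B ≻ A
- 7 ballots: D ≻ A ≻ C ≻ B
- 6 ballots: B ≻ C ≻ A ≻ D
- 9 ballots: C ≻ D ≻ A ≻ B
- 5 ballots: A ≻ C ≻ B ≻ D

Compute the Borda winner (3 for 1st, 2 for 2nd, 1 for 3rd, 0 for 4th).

C

A: 9×0 + 6×0 + 7×2 + 6×1 + 9×1 + 5×3 = 44
B: 9×3 + 6×1 + 7×0 + 6×3 + 9×0 + 5×1 = 56
C: 9×2 + 6×3 + 7×1 + 6×2 + 9×3 + 5×2 = 92
D: 9×1 + 6×2 + 7×3 + 6×0 + 9×2 + 5×0 = 60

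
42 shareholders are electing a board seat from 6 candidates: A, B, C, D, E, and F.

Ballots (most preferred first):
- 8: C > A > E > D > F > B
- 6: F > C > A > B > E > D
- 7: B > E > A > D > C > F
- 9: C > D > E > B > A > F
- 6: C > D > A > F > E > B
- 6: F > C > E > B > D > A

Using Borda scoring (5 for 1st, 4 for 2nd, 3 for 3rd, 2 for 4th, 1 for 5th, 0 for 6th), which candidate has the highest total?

C

A: 8×4 + 6×3 + 7×3 + 9×1 + 6×3 + 6×0 = 98
B: 8×0 + 6×2 + 7×5 + 9×2 + 6×0 + 6×2 = 77
C: 8×5 + 6×4 + 7×1 + 9×5 + 6×5 + 6×4 = 170
D: 8×2 + 6×0 + 7×2 + 9×4 + 6×4 + 6×1 = 96
E: 8×3 + 6×1 + 7×4 + 9×3 + 6×1 + 6×3 = 109
F: 8×1 + 6×5 + 7×0 + 9×0 + 6×2 + 6×5 = 80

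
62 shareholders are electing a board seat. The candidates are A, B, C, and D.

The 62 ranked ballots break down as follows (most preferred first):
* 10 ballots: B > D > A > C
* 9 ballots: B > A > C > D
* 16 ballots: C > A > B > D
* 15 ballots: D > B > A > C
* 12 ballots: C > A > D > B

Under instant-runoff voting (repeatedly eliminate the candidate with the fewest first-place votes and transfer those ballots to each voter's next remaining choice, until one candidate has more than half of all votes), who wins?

B

Round 1: A 0, B 19, C 28, D 15. A eliminated.
Round 2: B 19, C 28, D 15. D eliminated.
Round 3: B 34, C 28. B has a majority (≥32).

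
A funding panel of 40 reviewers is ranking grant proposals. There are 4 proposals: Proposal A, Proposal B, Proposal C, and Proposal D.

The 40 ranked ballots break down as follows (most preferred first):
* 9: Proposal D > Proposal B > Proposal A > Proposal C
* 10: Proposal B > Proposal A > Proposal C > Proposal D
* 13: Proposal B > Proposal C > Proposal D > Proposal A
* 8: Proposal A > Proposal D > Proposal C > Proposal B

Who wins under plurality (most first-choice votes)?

First-place votes: Proposal A 8, Proposal B 23, Proposal C 0, Proposal D 9.

Proposal B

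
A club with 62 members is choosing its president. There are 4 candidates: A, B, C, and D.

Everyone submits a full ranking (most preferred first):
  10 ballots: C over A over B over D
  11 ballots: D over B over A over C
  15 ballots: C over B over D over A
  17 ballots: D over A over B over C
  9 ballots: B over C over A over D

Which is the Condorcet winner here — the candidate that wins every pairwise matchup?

B vs A: 35–27
B vs C: 37–25
B vs D: 34–28
B beats every other candidate.

B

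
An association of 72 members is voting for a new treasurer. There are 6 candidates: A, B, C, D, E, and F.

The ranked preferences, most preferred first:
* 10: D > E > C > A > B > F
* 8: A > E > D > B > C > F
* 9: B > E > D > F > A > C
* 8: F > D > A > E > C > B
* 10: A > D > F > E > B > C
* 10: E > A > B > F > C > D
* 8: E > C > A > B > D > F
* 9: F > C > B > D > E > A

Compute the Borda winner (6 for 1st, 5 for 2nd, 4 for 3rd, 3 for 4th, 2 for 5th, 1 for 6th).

A: 10×3 + 8×6 + 9×2 + 8×4 + 10×6 + 10×5 + 8×4 + 9×1 = 279
B: 10×2 + 8×3 + 9×6 + 8×1 + 10×2 + 10×4 + 8×3 + 9×4 = 226
C: 10×4 + 8×2 + 9×1 + 8×2 + 10×1 + 10×2 + 8×5 + 9×5 = 196
D: 10×6 + 8×4 + 9×4 + 8×5 + 10×5 + 10×1 + 8×2 + 9×3 = 271
E: 10×5 + 8×5 + 9×5 + 8×3 + 10×3 + 10×6 + 8×6 + 9×2 = 315
F: 10×1 + 8×1 + 9×3 + 8×6 + 10×4 + 10×3 + 8×1 + 9×6 = 225

E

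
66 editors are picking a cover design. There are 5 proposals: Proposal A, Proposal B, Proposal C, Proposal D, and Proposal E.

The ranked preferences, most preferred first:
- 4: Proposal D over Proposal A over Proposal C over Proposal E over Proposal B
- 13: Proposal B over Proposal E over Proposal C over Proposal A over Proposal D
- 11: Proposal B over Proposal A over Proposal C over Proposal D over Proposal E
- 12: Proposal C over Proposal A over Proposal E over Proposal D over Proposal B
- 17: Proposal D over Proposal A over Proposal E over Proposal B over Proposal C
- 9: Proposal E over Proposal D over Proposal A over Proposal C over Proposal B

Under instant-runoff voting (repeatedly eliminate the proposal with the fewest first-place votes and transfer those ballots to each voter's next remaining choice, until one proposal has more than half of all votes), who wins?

Round 1: Proposal A 0, Proposal B 24, Proposal C 12, Proposal D 21, Proposal E 9. Proposal A eliminated.
Round 2: Proposal B 24, Proposal C 12, Proposal D 21, Proposal E 9. Proposal E eliminated.
Round 3: Proposal B 24, Proposal C 12, Proposal D 30. Proposal C eliminated.
Round 4: Proposal B 24, Proposal D 42. Proposal D has a majority (≥34).

Proposal D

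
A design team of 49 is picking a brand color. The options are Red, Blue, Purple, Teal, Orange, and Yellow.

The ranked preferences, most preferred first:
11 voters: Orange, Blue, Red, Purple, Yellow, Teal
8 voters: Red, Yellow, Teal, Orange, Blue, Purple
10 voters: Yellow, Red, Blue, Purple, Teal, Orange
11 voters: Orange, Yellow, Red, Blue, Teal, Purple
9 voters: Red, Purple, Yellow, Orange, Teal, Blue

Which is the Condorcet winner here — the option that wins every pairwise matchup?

Red vs Blue: 38–11
Red vs Purple: 49–0
Red vs Teal: 49–0
Red vs Orange: 27–22
Red vs Yellow: 28–21
Red beats every other option.

Red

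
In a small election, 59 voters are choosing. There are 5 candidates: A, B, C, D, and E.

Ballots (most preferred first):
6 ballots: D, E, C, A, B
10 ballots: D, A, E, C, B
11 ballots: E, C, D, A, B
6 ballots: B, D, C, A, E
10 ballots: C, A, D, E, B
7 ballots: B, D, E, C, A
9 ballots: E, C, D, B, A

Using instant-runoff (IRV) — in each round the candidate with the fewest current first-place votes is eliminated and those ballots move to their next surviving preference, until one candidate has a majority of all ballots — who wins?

D

Round 1: A 0, B 13, C 10, D 16, E 20. A eliminated.
Round 2: B 13, C 10, D 16, E 20. C eliminated.
Round 3: B 13, D 26, E 20. B eliminated.
Round 4: D 39, E 20. D has a majority (≥30).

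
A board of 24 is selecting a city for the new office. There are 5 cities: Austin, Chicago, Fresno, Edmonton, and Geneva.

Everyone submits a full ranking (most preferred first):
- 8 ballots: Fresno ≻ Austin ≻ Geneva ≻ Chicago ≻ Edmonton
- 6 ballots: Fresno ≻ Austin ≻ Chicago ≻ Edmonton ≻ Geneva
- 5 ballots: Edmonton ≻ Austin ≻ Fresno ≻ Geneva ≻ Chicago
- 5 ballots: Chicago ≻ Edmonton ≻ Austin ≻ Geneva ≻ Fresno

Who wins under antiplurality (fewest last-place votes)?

Austin

Last-place votes: Austin 0, Chicago 5, Fresno 5, Edmonton 8, Geneva 6.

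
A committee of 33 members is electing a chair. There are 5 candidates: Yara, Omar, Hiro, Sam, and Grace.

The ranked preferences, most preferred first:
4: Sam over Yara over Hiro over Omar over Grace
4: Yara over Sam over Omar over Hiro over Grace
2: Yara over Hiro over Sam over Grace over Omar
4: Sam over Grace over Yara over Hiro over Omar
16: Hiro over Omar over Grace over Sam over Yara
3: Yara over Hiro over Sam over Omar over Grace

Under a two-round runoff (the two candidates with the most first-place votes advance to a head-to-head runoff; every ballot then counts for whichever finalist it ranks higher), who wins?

Yara

Round 1 first-place votes: Yara 9, Omar 0, Hiro 16, Sam 8, Grace 0. Hiro and Yara advance.
Runoff: Hiro is ranked above Yara on 16 ballots, Yara above Hiro on 17.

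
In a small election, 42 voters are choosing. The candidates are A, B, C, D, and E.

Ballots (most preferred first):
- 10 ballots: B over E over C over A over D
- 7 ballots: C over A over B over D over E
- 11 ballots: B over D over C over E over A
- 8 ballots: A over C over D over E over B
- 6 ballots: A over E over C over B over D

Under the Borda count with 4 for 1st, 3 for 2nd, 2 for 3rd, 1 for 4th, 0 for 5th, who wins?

A: 10×1 + 7×3 + 11×0 + 8×4 + 6×4 = 87
B: 10×4 + 7×2 + 11×4 + 8×0 + 6×1 = 104
C: 10×2 + 7×4 + 11×2 + 8×3 + 6×2 = 106
D: 10×0 + 7×1 + 11×3 + 8×2 + 6×0 = 56
E: 10×3 + 7×0 + 11×1 + 8×1 + 6×3 = 67

C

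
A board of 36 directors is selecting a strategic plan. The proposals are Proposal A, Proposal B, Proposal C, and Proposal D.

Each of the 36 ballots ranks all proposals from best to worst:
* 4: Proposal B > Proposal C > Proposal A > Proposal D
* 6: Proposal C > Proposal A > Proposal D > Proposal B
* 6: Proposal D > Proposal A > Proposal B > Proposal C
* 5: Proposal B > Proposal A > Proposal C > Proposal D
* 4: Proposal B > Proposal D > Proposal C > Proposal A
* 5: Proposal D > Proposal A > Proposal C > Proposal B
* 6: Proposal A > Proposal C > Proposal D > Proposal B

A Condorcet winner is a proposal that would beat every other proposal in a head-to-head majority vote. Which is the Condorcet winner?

Proposal A

Proposal A vs Proposal B: 23–13
Proposal A vs Proposal C: 22–14
Proposal A vs Proposal D: 21–15
Proposal A beats every other proposal.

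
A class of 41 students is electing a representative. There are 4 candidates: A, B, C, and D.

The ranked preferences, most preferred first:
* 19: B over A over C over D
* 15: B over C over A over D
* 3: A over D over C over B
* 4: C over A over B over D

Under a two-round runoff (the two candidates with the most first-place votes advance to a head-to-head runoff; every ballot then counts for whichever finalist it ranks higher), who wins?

Round 1 first-place votes: A 3, B 34, C 4, D 0. B and C advance.
Runoff: B is ranked above C on 34 ballots, C above B on 7.

B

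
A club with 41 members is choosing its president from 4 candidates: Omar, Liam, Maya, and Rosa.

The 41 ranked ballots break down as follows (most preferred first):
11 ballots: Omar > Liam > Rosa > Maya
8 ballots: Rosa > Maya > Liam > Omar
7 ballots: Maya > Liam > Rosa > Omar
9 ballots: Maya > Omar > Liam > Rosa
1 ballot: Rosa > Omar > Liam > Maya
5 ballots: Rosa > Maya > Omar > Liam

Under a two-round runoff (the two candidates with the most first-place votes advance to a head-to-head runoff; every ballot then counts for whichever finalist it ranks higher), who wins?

Round 1 first-place votes: Omar 11, Liam 0, Maya 16, Rosa 14. Maya and Rosa advance.
Runoff: Maya is ranked above Rosa on 16 ballots, Rosa above Maya on 25.

Rosa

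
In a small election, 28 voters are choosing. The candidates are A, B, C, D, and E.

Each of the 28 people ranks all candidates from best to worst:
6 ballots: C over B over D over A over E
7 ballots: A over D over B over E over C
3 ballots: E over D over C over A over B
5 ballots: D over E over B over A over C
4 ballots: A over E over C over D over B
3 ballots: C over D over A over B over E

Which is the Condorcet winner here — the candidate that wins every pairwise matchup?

D vs A: 17–11
D vs B: 22–6
D vs C: 15–13
D vs E: 21–7
D beats every other candidate.

D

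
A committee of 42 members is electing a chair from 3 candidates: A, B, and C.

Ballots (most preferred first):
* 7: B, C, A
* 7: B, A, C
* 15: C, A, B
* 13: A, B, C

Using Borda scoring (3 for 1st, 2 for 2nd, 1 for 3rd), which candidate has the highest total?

A

A: 7×1 + 7×2 + 15×2 + 13×3 = 90
B: 7×3 + 7×3 + 15×1 + 13×2 = 83
C: 7×2 + 7×1 + 15×3 + 13×1 = 79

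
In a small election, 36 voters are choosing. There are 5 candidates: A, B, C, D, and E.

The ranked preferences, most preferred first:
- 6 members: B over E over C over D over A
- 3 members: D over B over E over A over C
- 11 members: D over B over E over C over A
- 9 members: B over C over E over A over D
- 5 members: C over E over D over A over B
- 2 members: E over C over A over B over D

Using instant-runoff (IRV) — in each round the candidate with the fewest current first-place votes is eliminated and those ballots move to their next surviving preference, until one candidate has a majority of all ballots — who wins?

Round 1: A 0, B 15, C 5, D 14, E 2. A eliminated.
Round 2: B 15, C 5, D 14, E 2. E eliminated.
Round 3: B 15, C 7, D 14. C eliminated.
Round 4: B 17, D 19. D has a majority (≥19).

D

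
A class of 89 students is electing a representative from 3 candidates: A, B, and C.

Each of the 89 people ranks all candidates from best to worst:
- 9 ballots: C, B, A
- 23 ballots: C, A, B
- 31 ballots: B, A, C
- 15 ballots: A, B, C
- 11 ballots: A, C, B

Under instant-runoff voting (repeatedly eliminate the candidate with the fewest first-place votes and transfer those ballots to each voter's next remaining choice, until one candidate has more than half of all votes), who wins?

B

Round 1: A 26, B 31, C 32. A eliminated.
Round 2: B 46, C 43. B has a majority (≥45).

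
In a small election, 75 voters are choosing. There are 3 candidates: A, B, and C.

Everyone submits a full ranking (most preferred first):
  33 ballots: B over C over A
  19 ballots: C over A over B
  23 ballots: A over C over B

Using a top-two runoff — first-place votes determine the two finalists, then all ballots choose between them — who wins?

Round 1 first-place votes: A 23, B 33, C 19. B and A advance.
Runoff: B is ranked above A on 33 ballots, A above B on 42.

A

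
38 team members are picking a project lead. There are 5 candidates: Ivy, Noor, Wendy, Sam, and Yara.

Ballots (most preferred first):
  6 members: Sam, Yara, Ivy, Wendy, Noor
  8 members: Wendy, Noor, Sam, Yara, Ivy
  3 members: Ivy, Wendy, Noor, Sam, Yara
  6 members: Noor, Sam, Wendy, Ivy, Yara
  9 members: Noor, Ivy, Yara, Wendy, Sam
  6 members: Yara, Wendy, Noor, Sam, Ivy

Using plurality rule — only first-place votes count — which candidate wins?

Noor

First-place votes: Ivy 3, Noor 15, Wendy 8, Sam 6, Yara 6.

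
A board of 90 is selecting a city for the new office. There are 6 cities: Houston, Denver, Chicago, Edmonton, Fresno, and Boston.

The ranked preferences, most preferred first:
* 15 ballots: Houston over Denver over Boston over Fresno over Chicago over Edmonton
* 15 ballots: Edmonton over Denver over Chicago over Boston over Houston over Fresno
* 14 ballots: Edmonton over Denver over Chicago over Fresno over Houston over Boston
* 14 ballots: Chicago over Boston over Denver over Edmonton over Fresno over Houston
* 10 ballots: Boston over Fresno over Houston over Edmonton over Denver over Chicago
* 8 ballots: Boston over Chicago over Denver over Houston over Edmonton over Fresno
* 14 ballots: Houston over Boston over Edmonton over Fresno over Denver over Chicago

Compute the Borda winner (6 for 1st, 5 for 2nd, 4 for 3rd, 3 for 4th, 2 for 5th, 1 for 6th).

Boston

Houston: 15×6 + 15×2 + 14×2 + 14×1 + 10×4 + 8×3 + 14×6 = 310
Denver: 15×5 + 15×5 + 14×5 + 14×4 + 10×2 + 8×4 + 14×2 = 356
Chicago: 15×2 + 15×4 + 14×4 + 14×6 + 10×1 + 8×5 + 14×1 = 294
Edmonton: 15×1 + 15×6 + 14×6 + 14×3 + 10×3 + 8×2 + 14×4 = 333
Fresno: 15×3 + 15×1 + 14×3 + 14×2 + 10×5 + 8×1 + 14×3 = 230
Boston: 15×4 + 15×3 + 14×1 + 14×5 + 10×6 + 8×6 + 14×5 = 367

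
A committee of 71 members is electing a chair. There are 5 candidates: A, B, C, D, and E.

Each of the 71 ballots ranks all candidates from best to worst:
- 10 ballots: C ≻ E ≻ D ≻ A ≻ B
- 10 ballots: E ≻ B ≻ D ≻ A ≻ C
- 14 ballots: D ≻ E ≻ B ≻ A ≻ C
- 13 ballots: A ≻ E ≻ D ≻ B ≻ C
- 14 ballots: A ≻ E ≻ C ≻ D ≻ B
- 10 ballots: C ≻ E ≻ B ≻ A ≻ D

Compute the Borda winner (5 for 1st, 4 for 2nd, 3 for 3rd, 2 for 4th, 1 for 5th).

E

A: 10×2 + 10×2 + 14×2 + 13×5 + 14×5 + 10×2 = 223
B: 10×1 + 10×4 + 14×3 + 13×2 + 14×1 + 10×3 = 162
C: 10×5 + 10×1 + 14×1 + 13×1 + 14×3 + 10×5 = 179
D: 10×3 + 10×3 + 14×5 + 13×3 + 14×2 + 10×1 = 207
E: 10×4 + 10×5 + 14×4 + 13×4 + 14×4 + 10×4 = 294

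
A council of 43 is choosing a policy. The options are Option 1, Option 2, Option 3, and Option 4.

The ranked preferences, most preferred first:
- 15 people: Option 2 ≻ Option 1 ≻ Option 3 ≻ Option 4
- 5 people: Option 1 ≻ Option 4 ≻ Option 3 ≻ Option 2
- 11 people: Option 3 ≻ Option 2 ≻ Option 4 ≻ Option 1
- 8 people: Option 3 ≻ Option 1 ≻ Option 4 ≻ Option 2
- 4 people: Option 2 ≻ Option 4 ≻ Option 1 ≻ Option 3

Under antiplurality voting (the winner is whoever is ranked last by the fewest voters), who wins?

Last-place votes: Option 1 11, Option 2 13, Option 3 4, Option 4 15.

Option 3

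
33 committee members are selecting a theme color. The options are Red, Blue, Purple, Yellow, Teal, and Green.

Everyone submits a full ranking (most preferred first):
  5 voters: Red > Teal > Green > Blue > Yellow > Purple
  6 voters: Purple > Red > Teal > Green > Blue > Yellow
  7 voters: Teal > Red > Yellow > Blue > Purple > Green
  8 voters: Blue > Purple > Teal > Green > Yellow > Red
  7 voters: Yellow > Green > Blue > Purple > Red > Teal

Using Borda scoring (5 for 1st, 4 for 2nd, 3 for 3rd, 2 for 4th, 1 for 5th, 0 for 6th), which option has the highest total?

Red: 5×5 + 6×4 + 7×4 + 8×0 + 7×1 = 84
Blue: 5×2 + 6×1 + 7×2 + 8×5 + 7×3 = 91
Purple: 5×0 + 6×5 + 7×1 + 8×4 + 7×2 = 83
Yellow: 5×1 + 6×0 + 7×3 + 8×1 + 7×5 = 69
Teal: 5×4 + 6×3 + 7×5 + 8×3 + 7×0 = 97
Green: 5×3 + 6×2 + 7×0 + 8×2 + 7×4 = 71

Teal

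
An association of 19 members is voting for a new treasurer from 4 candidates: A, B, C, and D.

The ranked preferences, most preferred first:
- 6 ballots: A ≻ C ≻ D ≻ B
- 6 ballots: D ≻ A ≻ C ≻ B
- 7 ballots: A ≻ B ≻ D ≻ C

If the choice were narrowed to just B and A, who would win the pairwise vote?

A

B is ranked above A on 0 ballots; A above B on 19.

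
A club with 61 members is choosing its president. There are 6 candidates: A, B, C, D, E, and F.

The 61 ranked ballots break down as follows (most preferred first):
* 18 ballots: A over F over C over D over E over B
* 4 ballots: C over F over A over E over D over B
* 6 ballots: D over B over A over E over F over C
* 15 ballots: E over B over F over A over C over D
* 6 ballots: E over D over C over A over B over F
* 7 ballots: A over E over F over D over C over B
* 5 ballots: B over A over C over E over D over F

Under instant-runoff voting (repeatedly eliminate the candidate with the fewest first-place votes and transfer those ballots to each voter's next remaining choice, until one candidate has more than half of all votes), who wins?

A

Round 1: A 25, B 5, C 4, D 6, E 21, F 0. F eliminated.
Round 2: A 25, B 5, C 4, D 6, E 21. C eliminated.
Round 3: A 29, B 5, D 6, E 21. B eliminated.
Round 4: A 34, D 6, E 21. A has a majority (≥31).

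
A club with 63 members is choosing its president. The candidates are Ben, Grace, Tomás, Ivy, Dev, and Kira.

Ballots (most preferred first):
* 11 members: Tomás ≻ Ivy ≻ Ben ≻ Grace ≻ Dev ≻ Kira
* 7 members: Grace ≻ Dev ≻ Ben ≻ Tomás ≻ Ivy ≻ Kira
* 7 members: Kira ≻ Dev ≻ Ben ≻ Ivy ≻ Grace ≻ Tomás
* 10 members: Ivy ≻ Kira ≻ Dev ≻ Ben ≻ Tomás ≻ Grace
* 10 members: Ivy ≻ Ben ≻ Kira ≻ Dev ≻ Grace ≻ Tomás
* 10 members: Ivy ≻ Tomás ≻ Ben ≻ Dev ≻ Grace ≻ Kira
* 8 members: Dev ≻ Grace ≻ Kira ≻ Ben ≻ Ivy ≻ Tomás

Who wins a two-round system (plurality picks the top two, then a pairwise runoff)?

Ivy

Round 1 first-place votes: Ben 0, Grace 7, Tomás 11, Ivy 30, Dev 8, Kira 7. Ivy and Tomás advance.
Runoff: Ivy is ranked above Tomás on 45 ballots, Tomás above Ivy on 18.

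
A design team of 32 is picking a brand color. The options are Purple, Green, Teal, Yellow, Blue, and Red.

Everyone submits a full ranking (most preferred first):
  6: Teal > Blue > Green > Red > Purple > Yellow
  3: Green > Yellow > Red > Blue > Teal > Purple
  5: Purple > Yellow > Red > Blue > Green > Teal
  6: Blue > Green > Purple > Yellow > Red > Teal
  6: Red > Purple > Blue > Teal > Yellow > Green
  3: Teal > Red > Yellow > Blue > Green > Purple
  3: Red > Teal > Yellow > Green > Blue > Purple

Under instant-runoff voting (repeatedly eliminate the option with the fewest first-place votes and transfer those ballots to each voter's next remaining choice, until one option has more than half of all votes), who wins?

Round 1: Purple 5, Green 3, Teal 9, Yellow 0, Blue 6, Red 9. Yellow eliminated.
Round 2: Purple 5, Green 3, Teal 9, Blue 6, Red 9. Green eliminated.
Round 3: Purple 5, Teal 9, Blue 6, Red 12. Purple eliminated.
Round 4: Teal 9, Blue 6, Red 17. Red has a majority (≥17).

Red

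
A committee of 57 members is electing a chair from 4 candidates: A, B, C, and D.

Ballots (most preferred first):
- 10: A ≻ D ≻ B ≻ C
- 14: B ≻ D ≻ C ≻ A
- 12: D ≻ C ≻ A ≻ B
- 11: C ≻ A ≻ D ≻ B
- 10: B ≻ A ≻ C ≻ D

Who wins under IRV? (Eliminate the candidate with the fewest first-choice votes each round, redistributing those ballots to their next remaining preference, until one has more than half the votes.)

Round 1: A 10, B 24, C 11, D 12. A eliminated.
Round 2: B 24, C 11, D 22. C eliminated.
Round 3: B 24, D 33. D has a majority (≥29).

D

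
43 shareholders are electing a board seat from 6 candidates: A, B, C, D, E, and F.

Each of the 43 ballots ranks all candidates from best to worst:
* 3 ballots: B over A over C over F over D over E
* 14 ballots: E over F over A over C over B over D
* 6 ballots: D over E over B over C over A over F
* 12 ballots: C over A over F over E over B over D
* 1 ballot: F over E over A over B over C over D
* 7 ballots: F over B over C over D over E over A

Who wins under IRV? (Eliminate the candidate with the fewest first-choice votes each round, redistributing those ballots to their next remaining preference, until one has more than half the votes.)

C

Round 1: A 0, B 3, C 12, D 6, E 14, F 8. A eliminated.
Round 2: B 3, C 12, D 6, E 14, F 8. B eliminated.
Round 3: C 15, D 6, E 14, F 8. D eliminated.
Round 4: C 15, E 20, F 8. F eliminated.
Round 5: C 22, E 21. C has a majority (≥22).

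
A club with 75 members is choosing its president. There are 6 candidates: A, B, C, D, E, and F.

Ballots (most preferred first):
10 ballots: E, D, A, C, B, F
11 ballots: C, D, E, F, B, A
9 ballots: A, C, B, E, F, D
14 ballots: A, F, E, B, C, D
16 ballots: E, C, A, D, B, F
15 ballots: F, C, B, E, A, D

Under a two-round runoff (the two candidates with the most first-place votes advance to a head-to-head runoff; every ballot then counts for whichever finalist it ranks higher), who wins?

E

Round 1 first-place votes: A 23, B 0, C 11, D 0, E 26, F 15. E and A advance.
Runoff: E is ranked above A on 52 ballots, A above E on 23.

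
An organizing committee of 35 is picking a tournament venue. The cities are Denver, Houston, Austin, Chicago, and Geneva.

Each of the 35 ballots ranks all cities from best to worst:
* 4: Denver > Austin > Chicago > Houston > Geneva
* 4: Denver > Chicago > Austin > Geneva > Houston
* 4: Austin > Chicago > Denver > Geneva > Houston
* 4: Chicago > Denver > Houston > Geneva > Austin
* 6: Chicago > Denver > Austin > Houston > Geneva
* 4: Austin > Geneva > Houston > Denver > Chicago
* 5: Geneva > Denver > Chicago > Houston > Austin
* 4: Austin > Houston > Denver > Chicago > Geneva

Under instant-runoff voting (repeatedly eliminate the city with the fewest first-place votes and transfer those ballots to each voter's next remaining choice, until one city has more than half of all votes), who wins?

Denver

Round 1: Denver 8, Houston 0, Austin 12, Chicago 10, Geneva 5. Houston eliminated.
Round 2: Denver 8, Austin 12, Chicago 10, Geneva 5. Geneva eliminated.
Round 3: Denver 13, Austin 12, Chicago 10. Chicago eliminated.
Round 4: Denver 23, Austin 12. Denver has a majority (≥18).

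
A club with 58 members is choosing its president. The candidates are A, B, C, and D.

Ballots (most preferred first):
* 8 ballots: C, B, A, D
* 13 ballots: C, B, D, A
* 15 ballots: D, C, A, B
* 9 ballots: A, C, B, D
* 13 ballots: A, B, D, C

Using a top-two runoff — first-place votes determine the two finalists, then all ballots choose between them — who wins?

C

Round 1 first-place votes: A 22, B 0, C 21, D 15. A and C advance.
Runoff: A is ranked above C on 22 ballots, C above A on 36.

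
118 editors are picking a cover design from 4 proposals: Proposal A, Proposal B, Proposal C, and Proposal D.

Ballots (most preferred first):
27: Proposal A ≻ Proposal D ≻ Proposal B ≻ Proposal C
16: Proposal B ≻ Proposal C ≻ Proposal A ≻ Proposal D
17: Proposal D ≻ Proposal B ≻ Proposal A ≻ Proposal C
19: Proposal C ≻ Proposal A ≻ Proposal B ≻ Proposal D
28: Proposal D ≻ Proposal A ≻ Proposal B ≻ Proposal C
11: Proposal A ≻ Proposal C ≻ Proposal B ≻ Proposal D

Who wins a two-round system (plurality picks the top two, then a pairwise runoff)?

Round 1 first-place votes: Proposal A 38, Proposal B 16, Proposal C 19, Proposal D 45. Proposal D and Proposal A advance.
Runoff: Proposal D is ranked above Proposal A on 45 ballots, Proposal A above Proposal D on 73.

Proposal A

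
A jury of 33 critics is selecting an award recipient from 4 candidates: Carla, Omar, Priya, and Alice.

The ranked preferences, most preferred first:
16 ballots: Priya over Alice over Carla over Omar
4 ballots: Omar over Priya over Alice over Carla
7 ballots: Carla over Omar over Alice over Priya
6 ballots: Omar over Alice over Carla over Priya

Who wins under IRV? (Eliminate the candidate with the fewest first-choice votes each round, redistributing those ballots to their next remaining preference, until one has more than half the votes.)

Round 1: Carla 7, Omar 10, Priya 16, Alice 0. Alice eliminated.
Round 2: Carla 7, Omar 10, Priya 16. Carla eliminated.
Round 3: Omar 17, Priya 16. Omar has a majority (≥17).

Omar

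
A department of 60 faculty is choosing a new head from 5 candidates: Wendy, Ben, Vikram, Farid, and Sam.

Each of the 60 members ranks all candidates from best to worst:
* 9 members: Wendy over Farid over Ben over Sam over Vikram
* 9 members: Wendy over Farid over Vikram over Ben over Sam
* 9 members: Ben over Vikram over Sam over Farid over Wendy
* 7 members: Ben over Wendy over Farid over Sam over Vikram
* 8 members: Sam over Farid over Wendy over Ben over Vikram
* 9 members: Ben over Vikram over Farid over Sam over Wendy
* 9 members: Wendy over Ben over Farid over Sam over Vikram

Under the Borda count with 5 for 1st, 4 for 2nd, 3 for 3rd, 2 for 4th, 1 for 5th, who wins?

Ben

Wendy: 9×5 + 9×5 + 9×1 + 7×4 + 8×3 + 9×1 + 9×5 = 205
Ben: 9×3 + 9×2 + 9×5 + 7×5 + 8×2 + 9×5 + 9×4 = 222
Vikram: 9×1 + 9×3 + 9×4 + 7×1 + 8×1 + 9×4 + 9×1 = 132
Farid: 9×4 + 9×4 + 9×2 + 7×3 + 8×4 + 9×3 + 9×3 = 197
Sam: 9×2 + 9×1 + 9×3 + 7×2 + 8×5 + 9×2 + 9×2 = 144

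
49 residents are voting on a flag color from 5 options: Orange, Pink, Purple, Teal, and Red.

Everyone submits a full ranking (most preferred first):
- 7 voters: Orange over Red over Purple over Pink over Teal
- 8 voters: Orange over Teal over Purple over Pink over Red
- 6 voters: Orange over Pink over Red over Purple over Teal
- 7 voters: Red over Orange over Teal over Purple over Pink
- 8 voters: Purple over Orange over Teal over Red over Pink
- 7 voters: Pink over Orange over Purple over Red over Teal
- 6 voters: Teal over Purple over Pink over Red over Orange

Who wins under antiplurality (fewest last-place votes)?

Last-place votes: Orange 6, Pink 15, Purple 0, Teal 20, Red 8.

Purple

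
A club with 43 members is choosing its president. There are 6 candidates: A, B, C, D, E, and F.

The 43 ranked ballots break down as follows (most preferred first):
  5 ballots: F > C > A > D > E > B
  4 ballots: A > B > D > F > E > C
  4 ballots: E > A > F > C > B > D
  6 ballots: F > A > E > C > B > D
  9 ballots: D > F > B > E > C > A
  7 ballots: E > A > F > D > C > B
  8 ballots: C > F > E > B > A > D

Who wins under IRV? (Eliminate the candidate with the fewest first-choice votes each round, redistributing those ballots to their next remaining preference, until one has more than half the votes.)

F

Round 1: A 4, B 0, C 8, D 9, E 11, F 11. B eliminated.
Round 2: A 4, C 8, D 9, E 11, F 11. A eliminated.
Round 3: C 8, D 13, E 11, F 11. C eliminated.
Round 4: D 13, E 11, F 19. E eliminated.
Round 5: D 13, F 30. F has a majority (≥22).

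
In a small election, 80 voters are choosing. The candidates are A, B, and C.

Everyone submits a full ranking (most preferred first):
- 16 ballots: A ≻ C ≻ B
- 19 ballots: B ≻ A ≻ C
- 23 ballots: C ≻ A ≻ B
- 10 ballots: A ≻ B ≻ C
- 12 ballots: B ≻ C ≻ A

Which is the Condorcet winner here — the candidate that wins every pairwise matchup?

A vs B: 49–31
A vs C: 45–35
A beats every other candidate.

A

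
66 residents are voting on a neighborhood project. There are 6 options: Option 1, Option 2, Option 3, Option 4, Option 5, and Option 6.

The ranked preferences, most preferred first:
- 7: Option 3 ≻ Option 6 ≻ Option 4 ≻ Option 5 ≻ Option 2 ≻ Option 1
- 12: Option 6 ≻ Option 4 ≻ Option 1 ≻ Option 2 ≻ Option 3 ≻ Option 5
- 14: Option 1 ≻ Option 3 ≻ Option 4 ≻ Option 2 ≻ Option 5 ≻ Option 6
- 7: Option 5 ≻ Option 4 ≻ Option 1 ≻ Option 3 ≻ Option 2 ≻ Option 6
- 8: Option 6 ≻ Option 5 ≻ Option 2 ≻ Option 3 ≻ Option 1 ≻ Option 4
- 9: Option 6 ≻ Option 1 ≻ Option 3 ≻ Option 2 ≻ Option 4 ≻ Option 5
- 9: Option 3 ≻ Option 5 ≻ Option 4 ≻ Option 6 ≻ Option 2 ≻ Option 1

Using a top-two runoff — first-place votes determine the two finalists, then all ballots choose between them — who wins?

Option 3

Round 1 first-place votes: Option 1 14, Option 2 0, Option 3 16, Option 4 0, Option 5 7, Option 6 29. Option 6 and Option 3 advance.
Runoff: Option 6 is ranked above Option 3 on 29 ballots, Option 3 above Option 6 on 37.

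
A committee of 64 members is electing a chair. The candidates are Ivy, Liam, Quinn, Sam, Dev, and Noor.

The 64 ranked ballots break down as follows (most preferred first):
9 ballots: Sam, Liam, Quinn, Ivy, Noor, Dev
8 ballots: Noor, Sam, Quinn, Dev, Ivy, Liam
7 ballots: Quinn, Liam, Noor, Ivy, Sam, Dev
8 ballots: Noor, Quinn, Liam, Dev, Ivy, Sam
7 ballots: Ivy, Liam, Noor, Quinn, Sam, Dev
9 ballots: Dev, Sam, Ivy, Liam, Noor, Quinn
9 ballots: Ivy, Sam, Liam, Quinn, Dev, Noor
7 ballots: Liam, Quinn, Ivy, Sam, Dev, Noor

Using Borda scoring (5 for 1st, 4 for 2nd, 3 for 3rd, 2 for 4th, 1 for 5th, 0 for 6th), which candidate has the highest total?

Liam

Ivy: 9×2 + 8×1 + 7×2 + 8×1 + 7×5 + 9×3 + 9×5 + 7×3 = 176
Liam: 9×4 + 8×0 + 7×4 + 8×3 + 7×4 + 9×2 + 9×3 + 7×5 = 196
Quinn: 9×3 + 8×3 + 7×5 + 8×4 + 7×2 + 9×0 + 9×2 + 7×4 = 178
Sam: 9×5 + 8×4 + 7×1 + 8×0 + 7×1 + 9×4 + 9×4 + 7×2 = 177
Dev: 9×0 + 8×2 + 7×0 + 8×2 + 7×0 + 9×5 + 9×1 + 7×1 = 93
Noor: 9×1 + 8×5 + 7×3 + 8×5 + 7×3 + 9×1 + 9×0 + 7×0 = 140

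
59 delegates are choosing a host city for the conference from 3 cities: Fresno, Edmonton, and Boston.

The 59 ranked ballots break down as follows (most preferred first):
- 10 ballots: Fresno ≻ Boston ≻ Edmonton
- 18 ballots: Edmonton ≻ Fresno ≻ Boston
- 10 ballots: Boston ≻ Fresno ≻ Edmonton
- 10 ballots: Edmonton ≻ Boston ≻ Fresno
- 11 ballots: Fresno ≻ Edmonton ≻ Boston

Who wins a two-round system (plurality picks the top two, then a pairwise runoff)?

Fresno

Round 1 first-place votes: Fresno 21, Edmonton 28, Boston 10. Edmonton and Fresno advance.
Runoff: Edmonton is ranked above Fresno on 28 ballots, Fresno above Edmonton on 31.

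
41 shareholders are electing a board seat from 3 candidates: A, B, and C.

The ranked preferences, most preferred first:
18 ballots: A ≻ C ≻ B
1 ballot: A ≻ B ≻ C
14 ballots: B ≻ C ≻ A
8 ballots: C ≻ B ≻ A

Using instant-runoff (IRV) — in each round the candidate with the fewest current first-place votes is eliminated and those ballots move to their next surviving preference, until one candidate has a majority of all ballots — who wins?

Round 1: A 19, B 14, C 8. C eliminated.
Round 2: A 19, B 22. B has a majority (≥21).

B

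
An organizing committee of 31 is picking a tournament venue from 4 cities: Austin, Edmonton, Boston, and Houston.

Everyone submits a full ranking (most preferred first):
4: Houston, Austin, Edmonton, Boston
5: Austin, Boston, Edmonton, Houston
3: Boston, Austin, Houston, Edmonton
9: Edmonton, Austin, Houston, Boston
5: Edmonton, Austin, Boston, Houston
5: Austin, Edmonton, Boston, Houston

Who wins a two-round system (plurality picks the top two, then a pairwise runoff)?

Round 1 first-place votes: Austin 10, Edmonton 14, Boston 3, Houston 4. Edmonton and Austin advance.
Runoff: Edmonton is ranked above Austin on 14 ballots, Austin above Edmonton on 17.

Austin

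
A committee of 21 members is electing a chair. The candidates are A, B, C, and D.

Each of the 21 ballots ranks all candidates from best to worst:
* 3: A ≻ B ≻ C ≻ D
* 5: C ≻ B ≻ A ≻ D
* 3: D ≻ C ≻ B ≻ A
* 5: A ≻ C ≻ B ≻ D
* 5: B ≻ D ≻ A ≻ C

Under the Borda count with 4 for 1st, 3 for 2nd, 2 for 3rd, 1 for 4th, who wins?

B

A: 3×4 + 5×2 + 3×1 + 5×4 + 5×2 = 55
B: 3×3 + 5×3 + 3×2 + 5×2 + 5×4 = 60
C: 3×2 + 5×4 + 3×3 + 5×3 + 5×1 = 55
D: 3×1 + 5×1 + 3×4 + 5×1 + 5×3 = 40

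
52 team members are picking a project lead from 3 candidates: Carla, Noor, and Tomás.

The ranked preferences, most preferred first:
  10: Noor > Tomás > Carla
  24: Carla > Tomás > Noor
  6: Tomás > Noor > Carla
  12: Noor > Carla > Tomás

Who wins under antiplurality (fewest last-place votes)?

Tomás

Last-place votes: Carla 16, Noor 24, Tomás 12.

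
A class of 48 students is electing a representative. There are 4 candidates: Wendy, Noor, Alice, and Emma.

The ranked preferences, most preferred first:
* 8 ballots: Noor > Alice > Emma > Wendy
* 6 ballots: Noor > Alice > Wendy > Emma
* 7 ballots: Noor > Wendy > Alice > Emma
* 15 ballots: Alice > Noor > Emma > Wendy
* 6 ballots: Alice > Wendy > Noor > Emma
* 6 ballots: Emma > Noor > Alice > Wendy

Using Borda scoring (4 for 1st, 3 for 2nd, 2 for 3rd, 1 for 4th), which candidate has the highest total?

Wendy: 8×1 + 6×2 + 7×3 + 15×1 + 6×3 + 6×1 = 80
Noor: 8×4 + 6×4 + 7×4 + 15×3 + 6×2 + 6×3 = 159
Alice: 8×3 + 6×3 + 7×2 + 15×4 + 6×4 + 6×2 = 152
Emma: 8×2 + 6×1 + 7×1 + 15×2 + 6×1 + 6×4 = 89

Noor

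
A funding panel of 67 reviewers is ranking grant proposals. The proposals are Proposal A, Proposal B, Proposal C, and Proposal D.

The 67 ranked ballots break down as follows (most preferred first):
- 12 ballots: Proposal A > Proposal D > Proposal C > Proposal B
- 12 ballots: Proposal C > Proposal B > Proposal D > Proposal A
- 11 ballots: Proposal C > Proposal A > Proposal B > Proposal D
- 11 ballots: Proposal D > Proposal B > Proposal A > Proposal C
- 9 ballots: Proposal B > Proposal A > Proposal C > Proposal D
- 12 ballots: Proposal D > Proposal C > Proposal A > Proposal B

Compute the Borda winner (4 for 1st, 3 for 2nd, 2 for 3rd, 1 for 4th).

Proposal C

Proposal A: 12×4 + 12×1 + 11×3 + 11×2 + 9×3 + 12×2 = 166
Proposal B: 12×1 + 12×3 + 11×2 + 11×3 + 9×4 + 12×1 = 151
Proposal C: 12×2 + 12×4 + 11×4 + 11×1 + 9×2 + 12×3 = 181
Proposal D: 12×3 + 12×2 + 11×1 + 11×4 + 9×1 + 12×4 = 172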